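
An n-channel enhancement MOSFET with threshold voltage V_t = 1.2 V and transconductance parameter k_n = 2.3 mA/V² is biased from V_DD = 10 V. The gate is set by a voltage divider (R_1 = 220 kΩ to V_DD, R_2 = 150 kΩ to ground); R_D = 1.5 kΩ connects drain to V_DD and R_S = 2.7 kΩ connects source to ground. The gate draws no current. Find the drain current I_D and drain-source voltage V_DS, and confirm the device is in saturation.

I_D ≈ 0.76 mA, V_DS ≈ 6.8 V

V_G = V_DD·R_2/(R_1+R_2) = 10×150/370 = 4.05 V.
Assume saturation: I_D = (k_n/2)(V_GS − V_t)² with V_GS = V_G − I_D·R_S = 4.05 − 2.7·I_D.
Substituting gives 8.38·I_D² − 18.7·I_D + 9.37 = 0, with roots I_D = 0.757 or 1.48 mA.
The root I_D = 1.48 mA gives V_GS = 0.0668 V ≤ V_t, so take I_D = 0.757 mA.
Then V_GS = 2.01 V and V_DS = V_DD − I_D(R_D+R_S) = 10 − 0.757×4.2 = 6.82 V.
Saturation requires V_DS ≥ V_GS − V_t = 0.811 V; 6.82 ≥ 0.811 ✓.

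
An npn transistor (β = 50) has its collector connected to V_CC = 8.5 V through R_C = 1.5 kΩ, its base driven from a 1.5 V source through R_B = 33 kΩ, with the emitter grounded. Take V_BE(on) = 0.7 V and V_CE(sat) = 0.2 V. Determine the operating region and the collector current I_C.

active; I_C ≈ 1.2 mA

Assume active. Base-emitter loop: I_B = (V_BB − V_BE)/R_B = (1.5 − 0.7)/33 = 0.0242 mA.
I_C = β·I_B = 50×0.0242 = 1.21 mA.
V_CE = V_CC − I_C·R_C = 8.5 − 1.21×1.5 = 6.68 V > V_CE(sat), so the active-region assumption holds.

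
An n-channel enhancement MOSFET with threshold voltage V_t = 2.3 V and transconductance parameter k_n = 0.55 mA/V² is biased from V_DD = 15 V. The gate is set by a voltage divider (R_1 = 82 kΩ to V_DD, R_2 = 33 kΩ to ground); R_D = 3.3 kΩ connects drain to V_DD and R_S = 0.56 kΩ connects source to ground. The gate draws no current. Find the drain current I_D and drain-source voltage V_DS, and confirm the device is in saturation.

I_D ≈ 0.71 mA, V_DS ≈ 12 V

V_G = V_DD·R_2/(R_1+R_2) = 15×33/115 = 4.3 V.
Assume saturation: I_D = (k_n/2)(V_GS − V_t)² with V_GS = V_G − I_D·R_S = 4.3 − 0.56·I_D.
Substituting gives 0.0862·I_D² − 1.62·I_D + 1.1 = 0, with roots I_D = 0.71 or 18 mA.
The root I_D = 18 mA gives V_GS = -5.8 V ≤ V_t, so take I_D = 0.71 mA.
Then V_GS = 3.91 V and V_DS = V_DD − I_D(R_D+R_S) = 15 − 0.71×3.86 = 12.3 V.
Saturation requires V_DS ≥ V_GS − V_t = 1.61 V; 12.3 ≥ 1.61 ✓.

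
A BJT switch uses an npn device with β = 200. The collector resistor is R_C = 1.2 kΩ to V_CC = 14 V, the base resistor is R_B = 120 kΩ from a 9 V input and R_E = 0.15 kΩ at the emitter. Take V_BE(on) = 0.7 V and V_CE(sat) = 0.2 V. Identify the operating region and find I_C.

saturation; I_C ≈ 10 mA

Assume active: I_B = (9 − 0.7)/(120 + 201×0.15) = 0.0553 mA, I_C = β·I_B = 11.1 mA.
Then V_CE = 14 − 11.1×1.2 − 11.1×0.15 = -0.933 V < 0.2 V — the active assumption fails.
Re-solve with V_CE = 0.2 V. KCL at the emitter: V_E/R_E = (V_BB−0.7−V_E)/R_B + (V_CC−0.2−V_E)/R_C, giving V_E = 1.54 V.
I_C = (V_CC − 0.2 − V_E)/R_C = (13.8 − 1.54)/1.2 = 10.2 mA.
Check: I_B = (8.3 − 1.54)/120 = 0.0563 mA, and β·I_B = 11.3 mA > I_C, confirming saturation.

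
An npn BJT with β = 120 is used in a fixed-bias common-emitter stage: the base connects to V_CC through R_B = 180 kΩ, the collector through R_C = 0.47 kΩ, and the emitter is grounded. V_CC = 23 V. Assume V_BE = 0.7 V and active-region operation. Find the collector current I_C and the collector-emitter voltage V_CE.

Base loop: V_CC = I_B·R_B + V_BE, so I_B = (23 − 0.7)/180 kΩ = 0.124 mA.
In the active region I_C = β·I_B = 120 × 0.124 = 14.9 mA.
Collector loop: V_CE = V_CC − I_C·R_C = 23 − 14.9×0.47 = 16 V.
Since V_CE = 16 V > V_CE(sat) ≈ 0.2 V, the transistor is in the active region as assumed.

I_C ≈ 15 mA, V_CE ≈ 16 V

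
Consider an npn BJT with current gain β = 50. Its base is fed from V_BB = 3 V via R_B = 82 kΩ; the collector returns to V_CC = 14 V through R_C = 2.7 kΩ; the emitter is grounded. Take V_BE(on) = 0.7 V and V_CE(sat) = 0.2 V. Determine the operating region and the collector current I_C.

Assume active. Base-emitter loop: I_B = (V_BB − V_BE)/R_B = (3 − 0.7)/82 = 0.028 mA.
I_C = β·I_B = 50×0.028 = 1.4 mA.
V_CE = V_CC − I_C·R_C = 14 − 1.4×2.7 = 10.2 V > V_CE(sat), so the active-region assumption holds.

active; I_C ≈ 1.4 mA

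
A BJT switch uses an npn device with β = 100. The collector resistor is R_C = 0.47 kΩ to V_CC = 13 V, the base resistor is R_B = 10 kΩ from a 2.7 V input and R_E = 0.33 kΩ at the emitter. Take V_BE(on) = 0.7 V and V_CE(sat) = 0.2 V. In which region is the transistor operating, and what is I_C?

active; I_C ≈ 4.6 mA

Assume active. Base-emitter loop: I_B = (V_BB − V_BE)/(R_B + (β+1)R_E) = (2.7 − 0.7)/(10 + 101×0.33) = 0.0462 mA.
I_C = β·I_B = 100×0.0462 = 4.62 mA.
V_CE = V_CC − I_C·R_C − I_E·R_E = 13 − 4.62×0.47 − 4.66×0.33 = 9.29 V > V_CE(sat), so the active-region assumption holds.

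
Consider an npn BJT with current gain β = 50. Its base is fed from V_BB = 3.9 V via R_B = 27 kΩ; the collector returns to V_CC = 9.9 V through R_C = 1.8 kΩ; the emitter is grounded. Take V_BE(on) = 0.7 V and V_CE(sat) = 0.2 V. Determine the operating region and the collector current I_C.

saturation; I_C ≈ 5.4 mA

Assume active: I_B = (3.9 − 0.7)/27 = 0.119 mA, giving I_C = β·I_B = 5.93 mA.
But then V_CE = 9.9 − 5.93×1.8 = -0.767 V < V_CE(sat) = 0.2 V — impossible in the active region.
So the transistor is saturated. With V_CE = 0.2 V, I_C = (V_CC − 0.2)/R_C = 9.7/1.8 = 5.39 mA.
Check: β·I_B = 5.93 mA > I_C = 5.39 mA, confirming saturation.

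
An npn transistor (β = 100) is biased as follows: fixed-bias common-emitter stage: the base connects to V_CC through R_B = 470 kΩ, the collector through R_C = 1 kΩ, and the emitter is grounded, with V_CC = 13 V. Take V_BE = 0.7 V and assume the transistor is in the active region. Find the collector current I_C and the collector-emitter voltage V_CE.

I_C ≈ 2.6 mA, V_CE ≈ 10 V

Base loop: V_CC = I_B·R_B + V_BE, so I_B = (13 − 0.7)/470 kΩ = 0.0262 mA.
In the active region I_C = β·I_B = 100 × 0.0262 = 2.62 mA.
Collector loop: V_CE = V_CC − I_C·R_C = 13 − 2.62×1 = 10.4 V.
Since V_CE = 10.4 V > V_CE(sat) ≈ 0.2 V, the transistor is in the active region as assumed.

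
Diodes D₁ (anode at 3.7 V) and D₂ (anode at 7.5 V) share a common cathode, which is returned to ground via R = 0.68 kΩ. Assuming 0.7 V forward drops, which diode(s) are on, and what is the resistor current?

Only D₂ conducts; I_R ≈ 10 mA

Assume both conduct. Then node N would need to be at both 3.7−0.7 = 3 V and 7.5−0.7 = 6.8 V, which is impossible.
Assume only D₂ conducts: V_N = 7.5 − 0.7 = 6.8 V, so I_R = 6.8/0.68 = 10 mA.
Check D₁: its anode-to-cathode voltage is 3.7 − 6.8 = -3.1 V < 0.7 V, so it is off. The assumption is consistent.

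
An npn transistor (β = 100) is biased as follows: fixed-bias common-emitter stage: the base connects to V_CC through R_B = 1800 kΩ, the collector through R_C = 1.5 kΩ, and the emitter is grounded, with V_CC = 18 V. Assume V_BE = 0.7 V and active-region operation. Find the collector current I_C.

I_C ≈ 0.96 mA

Base loop: V_CC = I_B·R_B + V_BE, so I_B = (18 − 0.7)/1800 kΩ = 0.00961 mA.
In the active region I_C = β·I_B = 100 × 0.00961 = 0.961 mA.
Collector loop: V_CE = V_CC − I_C·R_C = 18 − 0.961×1.5 = 16.6 V.
Since V_CE = 16.6 V > V_CE(sat) ≈ 0.2 V, the transistor is in the active region as assumed.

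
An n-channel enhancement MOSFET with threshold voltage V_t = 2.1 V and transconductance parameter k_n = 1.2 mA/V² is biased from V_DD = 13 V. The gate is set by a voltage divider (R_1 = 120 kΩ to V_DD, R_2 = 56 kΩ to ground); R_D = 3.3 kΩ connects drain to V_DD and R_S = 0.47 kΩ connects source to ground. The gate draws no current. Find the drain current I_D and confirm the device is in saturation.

I_D ≈ 1.3 mA

V_G = V_DD·R_2/(R_1+R_2) = 13×56/176 = 4.14 V.
Assume saturation: I_D = (k_n/2)(V_GS − V_t)² with V_GS = V_G − I_D·R_S = 4.14 − 0.47·I_D.
Substituting gives 0.133·I_D² − 2.15·I_D + 2.49 = 0, with roots I_D = 1.26 or 15 mA.
The root I_D = 15 mA gives V_GS = -2.89 V ≤ V_t, so take I_D = 1.26 mA.
Then V_GS = 3.55 V and V_DS = V_DD − I_D(R_D+R_S) = 13 − 1.26×3.77 = 8.27 V.
Saturation requires V_DS ≥ V_GS − V_t = 1.45 V; 8.27 ≥ 1.45 ✓.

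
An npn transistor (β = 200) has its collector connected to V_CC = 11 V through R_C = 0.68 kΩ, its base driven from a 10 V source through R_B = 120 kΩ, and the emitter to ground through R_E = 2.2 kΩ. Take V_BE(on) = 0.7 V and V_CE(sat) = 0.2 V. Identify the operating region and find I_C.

Assume active. Base-emitter loop: I_B = (V_BB − V_BE)/(R_B + (β+1)R_E) = (10 − 0.7)/(120 + 201×2.2) = 0.0165 mA.
I_C = β·I_B = 200×0.0165 = 3.31 mA.
V_CE = V_CC − I_C·R_C − I_E·R_E = 11 − 3.31×0.68 − 3.32×2.2 = 1.44 V > V_CE(sat), so the active-region assumption holds.

active; I_C ≈ 3.3 mA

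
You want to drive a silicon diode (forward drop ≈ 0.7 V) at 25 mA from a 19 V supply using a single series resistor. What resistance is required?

R ≈ 0.73 kΩ

The resistor drops V_S − V_D = 19 − 0.7 = 18.3 V at 25 mA.
R = 18.3 V / 25 mA = 0.732 kΩ.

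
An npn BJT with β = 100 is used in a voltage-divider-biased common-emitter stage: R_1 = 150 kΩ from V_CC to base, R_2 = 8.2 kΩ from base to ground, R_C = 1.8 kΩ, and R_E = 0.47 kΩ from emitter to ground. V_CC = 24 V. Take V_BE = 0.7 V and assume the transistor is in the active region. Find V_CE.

V_CE ≈ 22 V

Thevenize the base divider: V_Th = V_CC·R_2/(R_1+R_2) = 24×8.2/158 = 1.24 V, R_Th = R_1‖R_2 = 7.77 kΩ.
Base-emitter loop: V_Th = I_B·R_Th + V_BE + (β+1)I_B·R_E, so I_B = (1.24 − 0.7) / (7.77 + 101×0.47) = 0.00985 mA.
I_C = β·I_B = 100×0.00985 = 0.985 mA, and I_E = (β+1)I_B = 0.995 mA.
V_CE = V_CC − I_C·R_C − I_E·R_E = 24 − 0.985×1.8 − 0.995×0.47 = 21.8 V.
V_CE = 21.8 V > 0.2 V confirms active-region operation.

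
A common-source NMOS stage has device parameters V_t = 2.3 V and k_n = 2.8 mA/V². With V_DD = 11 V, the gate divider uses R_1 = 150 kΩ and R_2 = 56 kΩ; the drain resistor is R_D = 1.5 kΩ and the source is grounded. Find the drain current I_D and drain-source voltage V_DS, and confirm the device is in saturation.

V_G = V_DD·R_2/(R_1+R_2) = 11×56/206 = 2.99 V. With the source grounded, V_GS = V_G = 2.99 V.
Assume saturation: I_D = (k_n/2)(V_GS − V_t)² = (2.8/2)×(2.99 − 2.3)² = 1.4×0.69² = 0.667 mA.
V_DS = V_DD − I_D·R_D = 11 − 0.667×1.5 = 10 V.
Saturation requires V_DS ≥ V_GS − V_t = 0.69 V; 10 ≥ 0.69 ✓.

I_D ≈ 0.67 mA, V_DS ≈ 10 V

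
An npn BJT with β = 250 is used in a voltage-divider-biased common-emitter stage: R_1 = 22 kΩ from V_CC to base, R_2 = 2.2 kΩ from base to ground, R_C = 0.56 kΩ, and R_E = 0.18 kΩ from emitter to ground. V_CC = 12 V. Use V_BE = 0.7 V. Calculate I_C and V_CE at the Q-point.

Thevenize the base divider: V_Th = V_CC·R_2/(R_1+R_2) = 12×2.2/24.2 = 1.09 V, R_Th = R_1‖R_2 = 2 kΩ.
Base-emitter loop: V_Th = I_B·R_Th + V_BE + (β+1)I_B·R_E, so I_B = (1.09 − 0.7) / (2 + 251×0.18) = 0.00829 mA.
I_C = β·I_B = 250×0.00829 = 2.07 mA, and I_E = (β+1)I_B = 2.08 mA.
V_CE = V_CC − I_C·R_C − I_E·R_E = 12 − 2.07×0.56 − 2.08×0.18 = 10.5 V.
V_CE = 10.5 V > 0.2 V confirms active-region operation.

I_C ≈ 2.1 mA, V_CE ≈ 10 V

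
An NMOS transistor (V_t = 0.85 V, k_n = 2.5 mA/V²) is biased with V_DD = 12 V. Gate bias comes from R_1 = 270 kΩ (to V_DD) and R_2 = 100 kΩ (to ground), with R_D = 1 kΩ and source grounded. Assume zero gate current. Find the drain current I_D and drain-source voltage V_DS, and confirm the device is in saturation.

V_G = V_DD·R_2/(R_1+R_2) = 12×100/370 = 3.24 V. With the source grounded, V_GS = V_G = 3.24 V.
Assume saturation: I_D = (k_n/2)(V_GS − V_t)² = (2.5/2)×(3.24 − 0.85)² = 1.25×2.39² = 7.16 mA.
V_DS = V_DD − I_D·R_D = 12 − 7.16×1 = 4.84 V.
Saturation requires V_DS ≥ V_GS − V_t = 2.39 V; 4.84 ≥ 2.39 ✓.

I_D ≈ 7.2 mA, V_DS ≈ 4.8 V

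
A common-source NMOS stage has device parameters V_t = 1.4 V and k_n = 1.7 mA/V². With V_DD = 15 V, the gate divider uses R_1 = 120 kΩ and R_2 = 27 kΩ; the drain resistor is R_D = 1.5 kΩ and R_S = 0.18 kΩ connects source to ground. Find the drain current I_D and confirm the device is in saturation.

V_G = V_DD·R_2/(R_1+R_2) = 15×27/147 = 2.76 V.
Assume saturation: I_D = (k_n/2)(V_GS − V_t)² with V_GS = V_G − I_D·R_S = 2.76 − 0.18·I_D.
Substituting gives 0.0275·I_D² − 1.41·I_D + 1.56 = 0, with roots I_D = 1.13 or 50.2 mA.
The root I_D = 50.2 mA gives V_GS = -6.29 V ≤ V_t, so take I_D = 1.13 mA.
Then V_GS = 2.55 V and V_DS = V_DD − I_D(R_D+R_S) = 15 − 1.13×1.68 = 13.1 V.
Saturation requires V_DS ≥ V_GS − V_t = 1.15 V; 13.1 ≥ 1.15 ✓.

I_D ≈ 1.1 mA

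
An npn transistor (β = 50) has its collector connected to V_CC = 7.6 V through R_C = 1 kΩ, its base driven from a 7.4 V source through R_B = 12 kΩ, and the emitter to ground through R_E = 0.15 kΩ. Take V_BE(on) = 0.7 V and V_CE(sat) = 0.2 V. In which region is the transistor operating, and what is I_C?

Assume active: I_B = (7.4 − 0.7)/(12 + 51×0.15) = 0.341 mA, I_C = β·I_B = 17 mA.
Then V_CE = 7.6 − 17×1 − 17.4×0.15 = -12.1 V < 0.2 V — the active assumption fails.
Re-solve with V_CE = 0.2 V. KCL at the emitter: V_E/R_E = (V_BB−0.7−V_E)/R_B + (V_CC−0.2−V_E)/R_C, giving V_E = 1.03 V.
I_C = (V_CC − 0.2 − V_E)/R_C = (7.4 − 1.03)/1 = 6.37 mA.
Check: I_B = (6.7 − 1.03)/12 = 0.473 mA, and β·I_B = 23.6 mA > I_C, confirming saturation.

saturation; I_C ≈ 6.4 mA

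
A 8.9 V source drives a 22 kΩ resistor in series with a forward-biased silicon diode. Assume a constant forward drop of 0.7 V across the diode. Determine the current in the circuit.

KVL around the loop: 8.9 = V_D + I·R = 0.7 + I × 22 kΩ.
So I = (8.9 − 0.7) / 22 kΩ = 8.2 / 22 = 0.373 mA.

I ≈ 0.37 mA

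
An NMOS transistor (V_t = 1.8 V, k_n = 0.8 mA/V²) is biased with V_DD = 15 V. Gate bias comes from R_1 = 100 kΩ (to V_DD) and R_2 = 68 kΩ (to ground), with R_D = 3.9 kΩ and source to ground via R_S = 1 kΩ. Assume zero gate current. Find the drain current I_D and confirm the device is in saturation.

V_G = V_DD·R_2/(R_1+R_2) = 15×68/168 = 6.07 V.
Assume saturation: I_D = (k_n/2)(V_GS − V_t)² with V_GS = V_G − I_D·R_S = 6.07 − 1·I_D.
Substituting gives 0.4·I_D² − 4.42·I_D + 7.3 = 0, with roots I_D = 2.02 or 9.02 mA.
The root I_D = 9.02 mA gives V_GS = -2.95 V ≤ V_t, so take I_D = 2.02 mA.
Then V_GS = 4.05 V and V_DS = V_DD − I_D(R_D+R_S) = 15 − 2.02×4.9 = 5.09 V.
Saturation requires V_DS ≥ V_GS − V_t = 2.25 V; 5.09 ≥ 2.25 ✓.

I_D ≈ 2 mA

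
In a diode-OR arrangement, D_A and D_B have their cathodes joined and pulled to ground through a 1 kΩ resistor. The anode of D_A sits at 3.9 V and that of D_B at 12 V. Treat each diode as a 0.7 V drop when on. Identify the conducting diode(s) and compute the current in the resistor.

Only D_B conducts; I_R ≈ 11 mA

Assume both conduct. Then node N would need to be at both 3.9−0.7 = 3.2 V and 12−0.7 = 11.3 V, which is impossible.
Assume only D_B conducts: V_N = 12 − 0.7 = 11.3 V, so I_R = 11.3/1 = 11.3 mA.
Check D_A: its anode-to-cathode voltage is 3.9 − 11.3 = -7.4 V < 0.7 V, so it is off. The assumption is consistent.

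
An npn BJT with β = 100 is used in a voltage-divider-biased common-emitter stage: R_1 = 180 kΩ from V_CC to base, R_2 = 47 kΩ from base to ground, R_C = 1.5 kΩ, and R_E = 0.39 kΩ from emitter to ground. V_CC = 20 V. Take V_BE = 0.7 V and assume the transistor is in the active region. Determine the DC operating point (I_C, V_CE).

Thevenize the base divider: V_Th = V_CC·R_2/(R_1+R_2) = 20×47/227 = 4.14 V, R_Th = R_1‖R_2 = 37.3 kΩ.
Base-emitter loop: V_Th = I_B·R_Th + V_BE + (β+1)I_B·R_E, so I_B = (4.14 − 0.7) / (37.3 + 101×0.39) = 0.0449 mA.
I_C = β·I_B = 100×0.0449 = 4.49 mA, and I_E = (β+1)I_B = 4.53 mA.
V_CE = V_CC − I_C·R_C − I_E·R_E = 20 − 4.49×1.5 − 4.53×0.39 = 11.5 V.
V_CE = 11.5 V > 0.2 V confirms active-region operation.

I_C ≈ 4.5 mA, V_CE ≈ 11 V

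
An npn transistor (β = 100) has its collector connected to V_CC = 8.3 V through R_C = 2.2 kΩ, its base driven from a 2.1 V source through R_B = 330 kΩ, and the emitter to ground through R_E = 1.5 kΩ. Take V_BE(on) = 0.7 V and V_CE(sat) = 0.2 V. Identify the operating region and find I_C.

active; I_C ≈ 0.29 mA

Assume active. Base-emitter loop: I_B = (V_BB − V_BE)/(R_B + (β+1)R_E) = (2.1 − 0.7)/(330 + 101×1.5) = 0.00291 mA.
I_C = β·I_B = 100×0.00291 = 0.291 mA.
V_CE = V_CC − I_C·R_C − I_E·R_E = 8.3 − 0.291×2.2 − 0.294×1.5 = 7.22 V > V_CE(sat), so the active-region assumption holds.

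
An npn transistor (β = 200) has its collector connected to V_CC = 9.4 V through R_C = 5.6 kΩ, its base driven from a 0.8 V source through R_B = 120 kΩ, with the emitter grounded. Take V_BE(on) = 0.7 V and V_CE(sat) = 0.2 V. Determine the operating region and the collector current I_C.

active; I_C ≈ 0.17 mA

Assume active. Base-emitter loop: I_B = (V_BB − V_BE)/R_B = (0.8 − 0.7)/120 = 0.000833 mA.
I_C = β·I_B = 200×0.000833 = 0.167 mA.
V_CE = V_CC − I_C·R_C = 9.4 − 0.167×5.6 = 8.47 V > V_CE(sat), so the active-region assumption holds.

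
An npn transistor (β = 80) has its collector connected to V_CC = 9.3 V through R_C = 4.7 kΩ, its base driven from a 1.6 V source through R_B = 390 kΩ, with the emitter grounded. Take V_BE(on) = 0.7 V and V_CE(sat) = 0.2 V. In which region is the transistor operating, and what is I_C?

active; I_C ≈ 0.18 mA

Assume active. Base-emitter loop: I_B = (V_BB − V_BE)/R_B = (1.6 − 0.7)/390 = 0.00231 mA.
I_C = β·I_B = 80×0.00231 = 0.185 mA.
V_CE = V_CC − I_C·R_C = 9.3 − 0.185×4.7 = 8.43 V > V_CE(sat), so the active-region assumption holds.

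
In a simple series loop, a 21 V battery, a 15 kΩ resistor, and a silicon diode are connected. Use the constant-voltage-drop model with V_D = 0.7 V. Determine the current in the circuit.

I ≈ 1.4 mA

KVL around the loop: 21 = V_D + I·R = 0.7 + I × 15 kΩ.
So I = (21 − 0.7) / 15 kΩ = 20.3 / 15 = 1.35 mA.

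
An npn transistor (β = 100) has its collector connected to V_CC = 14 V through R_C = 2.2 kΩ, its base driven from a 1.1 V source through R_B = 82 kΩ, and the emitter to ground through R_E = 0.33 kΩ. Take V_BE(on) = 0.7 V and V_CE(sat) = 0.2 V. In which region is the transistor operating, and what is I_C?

Assume active. Base-emitter loop: I_B = (V_BB − V_BE)/(R_B + (β+1)R_E) = (1.1 − 0.7)/(82 + 101×0.33) = 0.00347 mA.
I_C = β·I_B = 100×0.00347 = 0.347 mA.
V_CE = V_CC − I_C·R_C − I_E·R_E = 14 − 0.347×2.2 − 0.35×0.33 = 13.1 V > V_CE(sat), so the active-region assumption holds.

active; I_C ≈ 0.35 mA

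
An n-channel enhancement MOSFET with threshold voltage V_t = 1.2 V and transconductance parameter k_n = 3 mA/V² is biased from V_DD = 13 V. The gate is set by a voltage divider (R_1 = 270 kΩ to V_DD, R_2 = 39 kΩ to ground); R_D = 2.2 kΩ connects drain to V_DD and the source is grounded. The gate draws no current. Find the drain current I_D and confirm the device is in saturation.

V_G = V_DD·R_2/(R_1+R_2) = 13×39/309 = 1.64 V. With the source grounded, V_GS = V_G = 1.64 V.
Assume saturation: I_D = (k_n/2)(V_GS − V_t)² = (3/2)×(1.64 − 1.2)² = 1.5×0.441² = 0.291 mA.
V_DS = V_DD − I_D·R_D = 13 − 0.291×2.2 = 12.4 V.
Saturation requires V_DS ≥ V_GS − V_t = 0.441 V; 12.4 ≥ 0.441 ✓.

I_D ≈ 0.29 mA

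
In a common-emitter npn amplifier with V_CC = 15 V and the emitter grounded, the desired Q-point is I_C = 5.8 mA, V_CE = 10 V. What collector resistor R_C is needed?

Collector loop: V_CC = I_C·R_C + V_CE.
R_C = (V_CC − V_CE)/I_C = (15 − 10)/5.8 = 0.862 kΩ.

R_C ≈ 0.86 kΩ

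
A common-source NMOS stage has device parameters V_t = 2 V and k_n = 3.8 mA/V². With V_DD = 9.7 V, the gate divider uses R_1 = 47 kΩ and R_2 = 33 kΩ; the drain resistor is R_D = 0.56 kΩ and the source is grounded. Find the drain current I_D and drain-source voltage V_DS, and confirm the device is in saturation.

I_D ≈ 7.6 mA, V_DS ≈ 5.4 V

V_G = V_DD·R_2/(R_1+R_2) = 9.7×33/80 = 4 V. With the source grounded, V_GS = V_G = 4 V.
Assume saturation: I_D = (k_n/2)(V_GS − V_t)² = (3.8/2)×(4 − 2)² = 1.9×2² = 7.61 mA.
V_DS = V_DD − I_D·R_D = 9.7 − 7.61×0.56 = 5.44 V.
Saturation requires V_DS ≥ V_GS − V_t = 2 V; 5.44 ≥ 2 ✓.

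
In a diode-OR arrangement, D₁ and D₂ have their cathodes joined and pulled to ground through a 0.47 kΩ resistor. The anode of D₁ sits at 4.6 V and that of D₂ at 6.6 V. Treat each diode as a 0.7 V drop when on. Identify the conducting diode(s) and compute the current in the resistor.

Assume both conduct. Then node N would need to be at both 4.6−0.7 = 3.9 V and 6.6−0.7 = 5.9 V, which is impossible.
Assume only D₂ conducts: V_N = 6.6 − 0.7 = 5.9 V, so I_R = 5.9/0.47 = 12.6 mA.
Check D₁: its anode-to-cathode voltage is 4.6 − 5.9 = -1.3 V < 0.7 V, so it is off. The assumption is consistent.

Only D₂ conducts; I_R ≈ 13 mA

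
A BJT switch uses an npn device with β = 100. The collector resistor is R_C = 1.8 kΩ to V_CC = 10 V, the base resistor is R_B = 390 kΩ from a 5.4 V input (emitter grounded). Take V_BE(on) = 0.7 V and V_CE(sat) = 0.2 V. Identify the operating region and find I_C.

Assume active. Base-emitter loop: I_B = (V_BB − V_BE)/R_B = (5.4 − 0.7)/390 = 0.0121 mA.
I_C = β·I_B = 100×0.0121 = 1.21 mA.
V_CE = V_CC − I_C·R_C = 10 − 1.21×1.8 = 7.83 V > V_CE(sat), so the active-region assumption holds.

active; I_C ≈ 1.2 mA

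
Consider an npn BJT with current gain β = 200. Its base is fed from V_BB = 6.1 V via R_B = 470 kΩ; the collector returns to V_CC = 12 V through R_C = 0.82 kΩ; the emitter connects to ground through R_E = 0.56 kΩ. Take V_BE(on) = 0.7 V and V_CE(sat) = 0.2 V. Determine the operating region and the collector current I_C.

Assume active. Base-emitter loop: I_B = (V_BB − V_BE)/(R_B + (β+1)R_E) = (6.1 − 0.7)/(470 + 201×0.56) = 0.00927 mA.
I_C = β·I_B = 200×0.00927 = 1.85 mA.
V_CE = V_CC − I_C·R_C − I_E·R_E = 12 − 1.85×0.82 − 1.86×0.56 = 9.44 V > V_CE(sat), so the active-region assumption holds.

active; I_C ≈ 1.9 mA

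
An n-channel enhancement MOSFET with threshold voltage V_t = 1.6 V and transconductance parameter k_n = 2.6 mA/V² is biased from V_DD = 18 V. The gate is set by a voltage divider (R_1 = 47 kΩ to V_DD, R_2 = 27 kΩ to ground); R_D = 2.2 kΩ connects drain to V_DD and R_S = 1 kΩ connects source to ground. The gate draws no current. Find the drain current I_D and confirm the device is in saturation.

V_G = V_DD·R_2/(R_1+R_2) = 18×27/74 = 6.57 V.
Assume saturation: I_D = (k_n/2)(V_GS − V_t)² with V_GS = V_G − I_D·R_S = 6.57 − 1·I_D.
Substituting gives 1.3·I_D² − 13.9·I_D + 32.1 = 0, with roots I_D = 3.36 or 7.34 mA.
The root I_D = 7.34 mA gives V_GS = -0.777 V ≤ V_t, so take I_D = 3.36 mA.
Then V_GS = 3.21 V and V_DS = V_DD − I_D(R_D+R_S) = 18 − 3.36×3.2 = 7.25 V.
Saturation requires V_DS ≥ V_GS − V_t = 1.61 V; 7.25 ≥ 1.61 ✓.

I_D ≈ 3.4 mA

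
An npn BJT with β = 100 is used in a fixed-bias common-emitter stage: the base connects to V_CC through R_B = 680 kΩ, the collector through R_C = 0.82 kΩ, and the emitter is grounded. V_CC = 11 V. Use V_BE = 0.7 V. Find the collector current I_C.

Base loop: V_CC = I_B·R_B + V_BE, so I_B = (11 − 0.7)/680 kΩ = 0.0151 mA.
In the active region I_C = β·I_B = 100 × 0.0151 = 1.51 mA.
Collector loop: V_CE = V_CC − I_C·R_C = 11 − 1.51×0.82 = 9.76 V.
Since V_CE = 9.76 V > V_CE(sat) ≈ 0.2 V, the transistor is in the active region as assumed.

I_C ≈ 1.5 mA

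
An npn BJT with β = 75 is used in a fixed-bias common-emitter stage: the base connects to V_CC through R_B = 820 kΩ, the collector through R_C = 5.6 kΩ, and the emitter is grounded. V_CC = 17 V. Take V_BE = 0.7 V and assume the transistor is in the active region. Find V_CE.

V_CE ≈ 8.7 V

Base loop: V_CC = I_B·R_B + V_BE, so I_B = (17 − 0.7)/820 kΩ = 0.0199 mA.
In the active region I_C = β·I_B = 75 × 0.0199 = 1.49 mA.
Collector loop: V_CE = V_CC − I_C·R_C = 17 − 1.49×5.6 = 8.65 V.
Since V_CE = 8.65 V > V_CE(sat) ≈ 0.2 V, the transistor is in the active region as assumed.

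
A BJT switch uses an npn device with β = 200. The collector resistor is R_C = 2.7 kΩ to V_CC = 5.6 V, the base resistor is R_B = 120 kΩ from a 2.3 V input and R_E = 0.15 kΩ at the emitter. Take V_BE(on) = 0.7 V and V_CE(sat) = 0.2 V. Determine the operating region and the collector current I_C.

saturation; I_C ≈ 1.9 mA

Assume active: I_B = (2.3 − 0.7)/(120 + 201×0.15) = 0.0107 mA, I_C = β·I_B = 2.13 mA.
Then V_CE = 5.6 − 2.13×2.7 − 2.14×0.15 = -0.476 V < 0.2 V — the active assumption fails.
Re-solve with V_CE = 0.2 V. KCL at the emitter: V_E/R_E = (V_BB−0.7−V_E)/R_B + (V_CC−0.2−V_E)/R_C, giving V_E = 0.286 V.
I_C = (V_CC − 0.2 − V_E)/R_C = (5.4 − 0.286)/2.7 = 1.89 mA.
Check: I_B = (1.6 − 0.286)/120 = 0.011 mA, and β·I_B = 2.19 mA > I_C, confirming saturation.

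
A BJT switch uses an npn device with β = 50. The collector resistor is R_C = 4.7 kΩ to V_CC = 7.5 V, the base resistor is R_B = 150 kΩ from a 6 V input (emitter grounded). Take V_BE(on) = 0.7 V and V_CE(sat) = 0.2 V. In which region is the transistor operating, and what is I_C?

Assume active: I_B = (6 − 0.7)/150 = 0.0353 mA, giving I_C = β·I_B = 1.77 mA.
But then V_CE = 7.5 − 1.77×4.7 = -0.803 V < V_CE(sat) = 0.2 V — impossible in the active region.
So the transistor is saturated. With V_CE = 0.2 V, I_C = (V_CC − 0.2)/R_C = 7.3/4.7 = 1.55 mA.
Check: β·I_B = 1.77 mA > I_C = 1.55 mA, confirming saturation.

saturation; I_C ≈ 1.6 mA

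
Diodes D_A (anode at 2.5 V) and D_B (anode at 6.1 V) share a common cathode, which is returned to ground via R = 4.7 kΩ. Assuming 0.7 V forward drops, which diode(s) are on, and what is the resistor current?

Only D_B conducts; I_R ≈ 1.1 mA

Assume both conduct. Then node N would need to be at both 2.5−0.7 = 1.8 V and 6.1−0.7 = 5.4 V, which is impossible.
Assume only D_B conducts: V_N = 6.1 − 0.7 = 5.4 V, so I_R = 5.4/4.7 = 1.15 mA.
Check D_A: its anode-to-cathode voltage is 2.5 − 5.4 = -2.9 V < 0.7 V, so it is off. The assumption is consistent.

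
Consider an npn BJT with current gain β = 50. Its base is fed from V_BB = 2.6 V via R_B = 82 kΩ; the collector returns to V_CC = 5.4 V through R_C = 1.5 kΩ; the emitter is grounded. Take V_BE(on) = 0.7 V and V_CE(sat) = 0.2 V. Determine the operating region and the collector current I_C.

active; I_C ≈ 1.2 mA

Assume active. Base-emitter loop: I_B = (V_BB − V_BE)/R_B = (2.6 − 0.7)/82 = 0.0232 mA.
I_C = β·I_B = 50×0.0232 = 1.16 mA.
V_CE = V_CC − I_C·R_C = 5.4 − 1.16×1.5 = 3.66 V > V_CE(sat), so the active-region assumption holds.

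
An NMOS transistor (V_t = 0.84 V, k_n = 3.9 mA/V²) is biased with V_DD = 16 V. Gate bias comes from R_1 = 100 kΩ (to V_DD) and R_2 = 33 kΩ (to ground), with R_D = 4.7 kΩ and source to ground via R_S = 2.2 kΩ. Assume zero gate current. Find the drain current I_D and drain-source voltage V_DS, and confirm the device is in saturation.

V_G = V_DD·R_2/(R_1+R_2) = 16×33/133 = 3.97 V.
Assume saturation: I_D = (k_n/2)(V_GS − V_t)² with V_GS = V_G − I_D·R_S = 3.97 − 2.2·I_D.
Substituting gives 9.44·I_D² − 27.9·I_D + 19.1 = 0, with roots I_D = 1.08 or 1.87 mA.
The root I_D = 1.87 mA gives V_GS = -0.139 V ≤ V_t, so take I_D = 1.08 mA.
Then V_GS = 1.59 V and V_DS = V_DD − I_D(R_D+R_S) = 16 − 1.08×6.9 = 8.52 V.
Saturation requires V_DS ≥ V_GS − V_t = 0.746 V; 8.52 ≥ 0.746 ✓.

I_D ≈ 1.1 mA, V_DS ≈ 8.5 V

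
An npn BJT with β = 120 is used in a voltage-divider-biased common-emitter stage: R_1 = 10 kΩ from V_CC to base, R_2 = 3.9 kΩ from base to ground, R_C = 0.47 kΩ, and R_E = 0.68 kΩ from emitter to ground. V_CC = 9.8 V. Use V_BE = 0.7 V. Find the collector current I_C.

Thevenize the base divider: V_Th = V_CC·R_2/(R_1+R_2) = 9.8×3.9/13.9 = 2.75 V, R_Th = R_1‖R_2 = 2.81 kΩ.
Base-emitter loop: V_Th = I_B·R_Th + V_BE + (β+1)I_B·R_E, so I_B = (2.75 − 0.7) / (2.81 + 121×0.68) = 0.0241 mA.
I_C = β·I_B = 120×0.0241 = 2.89 mA, and I_E = (β+1)I_B = 2.91 mA.
V_CE = V_CC − I_C·R_C − I_E·R_E = 9.8 − 2.89×0.47 − 2.91×0.68 = 6.46 V.
V_CE = 6.46 V > 0.2 V confirms active-region operation.

I_C ≈ 2.9 mA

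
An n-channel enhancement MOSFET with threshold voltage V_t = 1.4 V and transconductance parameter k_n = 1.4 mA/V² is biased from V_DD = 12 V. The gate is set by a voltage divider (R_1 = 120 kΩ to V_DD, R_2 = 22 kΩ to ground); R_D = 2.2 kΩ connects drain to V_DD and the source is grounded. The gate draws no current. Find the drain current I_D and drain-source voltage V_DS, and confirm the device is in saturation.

I_D ≈ 0.15 mA, V_DS ≈ 12 V

V_G = V_DD·R_2/(R_1+R_2) = 12×22/142 = 1.86 V. With the source grounded, V_GS = V_G = 1.86 V.
Assume saturation: I_D = (k_n/2)(V_GS − V_t)² = (1.4/2)×(1.86 − 1.4)² = 0.7×0.459² = 0.148 mA.
V_DS = V_DD − I_D·R_D = 12 − 0.148×2.2 = 11.7 V.
Saturation requires V_DS ≥ V_GS − V_t = 0.459 V; 11.7 ≥ 0.459 ✓.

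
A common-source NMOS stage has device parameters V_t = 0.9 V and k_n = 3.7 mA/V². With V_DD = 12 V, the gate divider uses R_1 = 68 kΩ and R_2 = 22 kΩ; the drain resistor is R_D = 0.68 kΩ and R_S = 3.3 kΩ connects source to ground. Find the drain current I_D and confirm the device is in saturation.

I_D ≈ 0.46 mA

V_G = V_DD·R_2/(R_1+R_2) = 12×22/90 = 2.93 V.
Assume saturation: I_D = (k_n/2)(V_GS − V_t)² with V_GS = V_G − I_D·R_S = 2.93 − 3.3·I_D.
Substituting gives 20.1·I_D² − 25.8·I_D + 7.65 = 0, with roots I_D = 0.464 or 0.818 mA.
The root I_D = 0.818 mA gives V_GS = 0.235 V ≤ V_t, so take I_D = 0.464 mA.
Then V_GS = 1.4 V and V_DS = V_DD − I_D(R_D+R_S) = 12 − 0.464×3.98 = 10.2 V.
Saturation requires V_DS ≥ V_GS − V_t = 0.501 V; 10.2 ≥ 0.501 ✓.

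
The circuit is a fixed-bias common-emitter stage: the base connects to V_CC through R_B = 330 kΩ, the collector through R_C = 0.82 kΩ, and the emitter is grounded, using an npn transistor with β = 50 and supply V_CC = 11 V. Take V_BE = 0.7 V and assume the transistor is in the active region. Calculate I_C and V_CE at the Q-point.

I_C ≈ 1.6 mA, V_CE ≈ 9.7 V

Base loop: V_CC = I_B·R_B + V_BE, so I_B = (11 − 0.7)/330 kΩ = 0.0312 mA.
In the active region I_C = β·I_B = 50 × 0.0312 = 1.56 mA.
Collector loop: V_CE = V_CC − I_C·R_C = 11 − 1.56×0.82 = 9.72 V.
Since V_CE = 9.72 V > V_CE(sat) ≈ 0.2 V, the transistor is in the active region as assumed.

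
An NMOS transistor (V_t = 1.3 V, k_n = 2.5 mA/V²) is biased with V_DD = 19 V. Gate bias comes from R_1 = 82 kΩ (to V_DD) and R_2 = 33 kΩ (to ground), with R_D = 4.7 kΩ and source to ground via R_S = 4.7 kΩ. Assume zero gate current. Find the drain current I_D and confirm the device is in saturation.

V_G = V_DD·R_2/(R_1+R_2) = 19×33/115 = 5.45 V.
Assume saturation: I_D = (k_n/2)(V_GS − V_t)² with V_GS = V_G − I_D·R_S = 5.45 − 4.7·I_D.
Substituting gives 27.6·I_D² − 49.8·I_D + 21.6 = 0, with roots I_D = 0.722 or 1.08 mA.
The root I_D = 1.08 mA gives V_GS = 0.37 V ≤ V_t, so take I_D = 0.722 mA.
Then V_GS = 2.06 V and V_DS = V_DD − I_D(R_D+R_S) = 19 − 0.722×9.4 = 12.2 V.
Saturation requires V_DS ≥ V_GS − V_t = 0.76 V; 12.2 ≥ 0.76 ✓.

I_D ≈ 0.72 mA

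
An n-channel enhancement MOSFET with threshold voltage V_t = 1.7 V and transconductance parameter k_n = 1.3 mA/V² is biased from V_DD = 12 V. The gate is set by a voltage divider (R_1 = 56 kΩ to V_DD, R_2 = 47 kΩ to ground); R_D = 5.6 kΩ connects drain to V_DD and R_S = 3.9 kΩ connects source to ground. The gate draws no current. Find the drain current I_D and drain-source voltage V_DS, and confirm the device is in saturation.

V_G = V_DD·R_2/(R_1+R_2) = 12×47/103 = 5.48 V.
Assume saturation: I_D = (k_n/2)(V_GS − V_t)² with V_GS = V_G − I_D·R_S = 5.48 − 3.9·I_D.
Substituting gives 9.89·I_D² − 20.1·I_D + 9.27 = 0, with roots I_D = 0.702 or 1.34 mA.
The root I_D = 1.34 mA gives V_GS = 0.266 V ≤ V_t, so take I_D = 0.702 mA.
Then V_GS = 2.74 V and V_DS = V_DD − I_D(R_D+R_S) = 12 − 0.702×9.5 = 5.33 V.
Saturation requires V_DS ≥ V_GS − V_t = 1.04 V; 5.33 ≥ 1.04 ✓.

I_D ≈ 0.7 mA, V_DS ≈ 5.3 V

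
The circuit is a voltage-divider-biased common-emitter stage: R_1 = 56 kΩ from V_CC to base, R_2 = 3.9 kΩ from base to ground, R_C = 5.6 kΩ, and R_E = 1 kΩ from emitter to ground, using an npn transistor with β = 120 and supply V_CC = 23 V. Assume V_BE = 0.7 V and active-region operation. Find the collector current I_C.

I_C ≈ 0.77 mA

Thevenize the base divider: V_Th = V_CC·R_2/(R_1+R_2) = 23×3.9/59.9 = 1.5 V, R_Th = R_1‖R_2 = 3.65 kΩ.
Base-emitter loop: V_Th = I_B·R_Th + V_BE + (β+1)I_B·R_E, so I_B = (1.5 − 0.7) / (3.65 + 121×1) = 0.0064 mA.
I_C = β·I_B = 120×0.0064 = 0.768 mA, and I_E = (β+1)I_B = 0.774 mA.
V_CE = V_CC − I_C·R_C − I_E·R_E = 23 − 0.768×5.6 − 0.774×1 = 17.9 V.
V_CE = 17.9 V > 0.2 V confirms active-region operation.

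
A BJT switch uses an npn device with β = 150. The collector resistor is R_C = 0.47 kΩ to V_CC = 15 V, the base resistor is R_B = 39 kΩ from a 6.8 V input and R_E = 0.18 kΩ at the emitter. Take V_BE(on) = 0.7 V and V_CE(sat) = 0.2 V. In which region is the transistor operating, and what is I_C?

Assume active. Base-emitter loop: I_B = (V_BB − V_BE)/(R_B + (β+1)R_E) = (6.8 − 0.7)/(39 + 151×0.18) = 0.0922 mA.
I_C = β·I_B = 150×0.0922 = 13.8 mA.
V_CE = V_CC − I_C·R_C − I_E·R_E = 15 − 13.8×0.47 − 13.9×0.18 = 6 V > V_CE(sat), so the active-region assumption holds.

active; I_C ≈ 14 mA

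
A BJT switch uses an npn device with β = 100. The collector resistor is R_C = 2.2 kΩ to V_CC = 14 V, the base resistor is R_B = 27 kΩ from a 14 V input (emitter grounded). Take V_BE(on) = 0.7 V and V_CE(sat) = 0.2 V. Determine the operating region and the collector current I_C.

saturation; I_C ≈ 6.3 mA

Assume active: I_B = (14 − 0.7)/27 = 0.493 mA, giving I_C = β·I_B = 49.3 mA.
But then V_CE = 14 − 49.3×2.2 = -94.4 V < V_CE(sat) = 0.2 V — impossible in the active region.
So the transistor is saturated. With V_CE = 0.2 V, I_C = (V_CC − 0.2)/R_C = 13.8/2.2 = 6.27 mA.
Check: β·I_B = 49.3 mA > I_C = 6.27 mA, confirming saturation.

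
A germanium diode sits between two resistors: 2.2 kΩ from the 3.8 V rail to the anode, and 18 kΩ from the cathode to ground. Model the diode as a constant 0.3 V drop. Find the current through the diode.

The two resistors are in series with the diode, so KVL gives 3.8 = I·2.2 + 0.3 + I·18.
I = (3.8 − 0.3) / (2.2 + 18) kΩ = 3.5 / 20.2 = 0.173 mA.

I ≈ 0.17 mA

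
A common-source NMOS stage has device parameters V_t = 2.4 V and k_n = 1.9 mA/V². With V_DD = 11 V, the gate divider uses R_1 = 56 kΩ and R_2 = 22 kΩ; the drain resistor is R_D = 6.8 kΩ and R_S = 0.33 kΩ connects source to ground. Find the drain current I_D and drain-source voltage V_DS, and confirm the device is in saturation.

V_G = V_DD·R_2/(R_1+R_2) = 11×22/78 = 3.1 V.
Assume saturation: I_D = (k_n/2)(V_GS − V_t)² with V_GS = V_G − I_D·R_S = 3.1 − 0.33·I_D.
Substituting gives 0.103·I_D² − 1.44·I_D + 0.469 = 0, with roots I_D = 0.334 or 13.6 mA.
The root I_D = 13.6 mA gives V_GS = -1.38 V ≤ V_t, so take I_D = 0.334 mA.
Then V_GS = 2.99 V and V_DS = V_DD − I_D(R_D+R_S) = 11 − 0.334×7.13 = 8.62 V.
Saturation requires V_DS ≥ V_GS − V_t = 0.593 V; 8.62 ≥ 0.593 ✓.

I_D ≈ 0.33 mA, V_DS ≈ 8.6 V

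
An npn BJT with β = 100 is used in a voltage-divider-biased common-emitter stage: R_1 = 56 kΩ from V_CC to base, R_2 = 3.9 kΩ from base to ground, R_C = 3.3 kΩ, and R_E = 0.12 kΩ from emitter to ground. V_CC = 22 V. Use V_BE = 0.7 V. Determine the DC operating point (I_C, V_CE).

Thevenize the base divider: V_Th = V_CC·R_2/(R_1+R_2) = 22×3.9/59.9 = 1.43 V, R_Th = R_1‖R_2 = 3.65 kΩ.
Base-emitter loop: V_Th = I_B·R_Th + V_BE + (β+1)I_B·R_E, so I_B = (1.43 − 0.7) / (3.65 + 101×0.12) = 0.0465 mA.
I_C = β·I_B = 100×0.0465 = 4.65 mA, and I_E = (β+1)I_B = 4.69 mA.
V_CE = V_CC − I_C·R_C − I_E·R_E = 22 − 4.65×3.3 − 4.69×0.12 = 6.11 V.
V_CE = 6.11 V > 0.2 V confirms active-region operation.

I_C ≈ 4.6 mA, V_CE ≈ 6.1 V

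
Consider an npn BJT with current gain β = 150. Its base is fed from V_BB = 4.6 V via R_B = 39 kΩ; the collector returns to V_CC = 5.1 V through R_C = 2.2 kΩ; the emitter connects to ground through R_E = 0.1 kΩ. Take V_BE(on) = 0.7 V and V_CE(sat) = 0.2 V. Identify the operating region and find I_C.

saturation; I_C ≈ 2.1 mA

Assume active: I_B = (4.6 − 0.7)/(39 + 151×0.1) = 0.0721 mA, I_C = β·I_B = 10.8 mA.
Then V_CE = 5.1 − 10.8×2.2 − 10.9×0.1 = -19.8 V < 0.2 V — the active assumption fails.
Re-solve with V_CE = 0.2 V. KCL at the emitter: V_E/R_E = (V_BB−0.7−V_E)/R_B + (V_CC−0.2−V_E)/R_C, giving V_E = 0.222 V.
I_C = (V_CC − 0.2 − V_E)/R_C = (4.9 − 0.222)/2.2 = 2.13 mA.
Check: I_B = (3.9 − 0.222)/39 = 0.0943 mA, and β·I_B = 14.1 mA > I_C, confirming saturation.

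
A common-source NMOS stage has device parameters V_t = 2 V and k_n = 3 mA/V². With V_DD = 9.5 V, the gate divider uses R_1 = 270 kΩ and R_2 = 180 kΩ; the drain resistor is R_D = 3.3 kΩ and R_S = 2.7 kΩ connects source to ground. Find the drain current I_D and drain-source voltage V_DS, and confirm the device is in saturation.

I_D ≈ 0.46 mA, V_DS ≈ 6.7 V

V_G = V_DD·R_2/(R_1+R_2) = 9.5×180/450 = 3.8 V.
Assume saturation: I_D = (k_n/2)(V_GS − V_t)² with V_GS = V_G − I_D·R_S = 3.8 − 2.7·I_D.
Substituting gives 10.9·I_D² − 15.6·I_D + 4.86 = 0, with roots I_D = 0.461 or 0.964 mA.
The root I_D = 0.964 mA gives V_GS = 1.2 V ≤ V_t, so take I_D = 0.461 mA.
Then V_GS = 2.55 V and V_DS = V_DD − I_D(R_D+R_S) = 9.5 − 0.461×6 = 6.73 V.
Saturation requires V_DS ≥ V_GS − V_t = 0.555 V; 6.73 ≥ 0.555 ✓.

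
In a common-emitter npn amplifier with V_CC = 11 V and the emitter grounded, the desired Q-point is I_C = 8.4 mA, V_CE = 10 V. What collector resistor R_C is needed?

R_C ≈ 0.12 kΩ

Collector loop: V_CC = I_C·R_C + V_CE.
R_C = (V_CC − V_CE)/I_C = (11 − 10)/8.4 = 0.119 kΩ.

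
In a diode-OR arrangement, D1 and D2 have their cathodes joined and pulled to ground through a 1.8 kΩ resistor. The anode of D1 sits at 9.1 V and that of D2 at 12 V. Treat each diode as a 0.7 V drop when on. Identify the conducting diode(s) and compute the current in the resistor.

Assume both conduct. Then node N would need to be at both 9.1−0.7 = 8.4 V and 12−0.7 = 11.3 V, which is impossible.
Assume only D2 conducts: V_N = 12 − 0.7 = 11.3 V, so I_R = 11.3/1.8 = 6.28 mA.
Check D1: its anode-to-cathode voltage is 9.1 − 11.3 = -2.2 V < 0.7 V, so it is off. The assumption is consistent.

Only D2 conducts; I_R ≈ 6.3 mA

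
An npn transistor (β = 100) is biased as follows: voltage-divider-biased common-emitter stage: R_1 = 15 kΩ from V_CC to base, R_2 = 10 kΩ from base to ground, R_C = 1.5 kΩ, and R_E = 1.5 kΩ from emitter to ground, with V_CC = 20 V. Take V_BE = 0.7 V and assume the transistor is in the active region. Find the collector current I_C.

I_C ≈ 4.6 mA

Thevenize the base divider: V_Th = V_CC·R_2/(R_1+R_2) = 20×10/25 = 8 V, R_Th = R_1‖R_2 = 6 kΩ.
Base-emitter loop: V_Th = I_B·R_Th + V_BE + (β+1)I_B·R_E, so I_B = (8 − 0.7) / (6 + 101×1.5) = 0.0463 mA.
I_C = β·I_B = 100×0.0463 = 4.63 mA, and I_E = (β+1)I_B = 4.68 mA.
V_CE = V_CC − I_C·R_C − I_E·R_E = 20 − 4.63×1.5 − 4.68×1.5 = 6.03 V.
V_CE = 6.03 V > 0.2 V confirms active-region operation.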